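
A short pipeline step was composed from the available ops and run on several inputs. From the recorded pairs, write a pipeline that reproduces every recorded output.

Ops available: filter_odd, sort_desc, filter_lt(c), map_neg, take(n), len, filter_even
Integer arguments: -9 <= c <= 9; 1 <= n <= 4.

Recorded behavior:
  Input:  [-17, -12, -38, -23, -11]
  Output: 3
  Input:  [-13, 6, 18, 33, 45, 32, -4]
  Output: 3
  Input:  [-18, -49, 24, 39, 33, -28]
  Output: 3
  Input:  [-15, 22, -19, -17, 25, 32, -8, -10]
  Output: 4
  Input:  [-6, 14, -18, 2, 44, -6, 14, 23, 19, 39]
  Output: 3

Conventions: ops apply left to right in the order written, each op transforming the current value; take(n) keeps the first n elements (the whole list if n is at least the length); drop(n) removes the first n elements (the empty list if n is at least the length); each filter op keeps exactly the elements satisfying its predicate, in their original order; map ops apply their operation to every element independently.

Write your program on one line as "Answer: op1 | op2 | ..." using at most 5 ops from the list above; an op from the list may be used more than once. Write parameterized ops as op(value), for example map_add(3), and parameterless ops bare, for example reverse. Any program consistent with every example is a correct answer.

sort_desc | map_neg | filter_odd | len

Check, running the answer program on each example:
  [-17, -12, -38, -23, -11] -> [-11, -12, -17, -23, -38] -> [11, 12, 17, 23, 38] -> [11, 17, 23] -> 3
  [-13, 6, 18, 33, 45, 32, -4] -> [45, 33, 32, 18, 6, -4, -13] -> [-45, -33, -32, -18, -6, 4, 13] -> [-45, -33, 13] -> 3
  [-18, -49, 24, 39, 33, -28] -> [39, 33, 24, -18, -28, -49] -> [-39, -33, -24, 18, 28, 49] -> [-39, -33, 49] -> 3
  [-15, 22, -19, -17, 25, 32, -8, -10] -> [32, 25, 22, -8, -10, -15, -17, -19] -> [-32, -25, -22, 8, 10, 15, 17, 19] -> [-25, 15, 17, 19] -> 4
  [-6, 14, -18, 2, 44, -6, 14, 23, 19, 39] -> [44, 39, 23, 19, 14, 14, 2, -6, -6, -18] -> [-44, -39, -23, -19, -14, -14, -2, 6, 6, 18] -> [-39, -23, -19] -> 3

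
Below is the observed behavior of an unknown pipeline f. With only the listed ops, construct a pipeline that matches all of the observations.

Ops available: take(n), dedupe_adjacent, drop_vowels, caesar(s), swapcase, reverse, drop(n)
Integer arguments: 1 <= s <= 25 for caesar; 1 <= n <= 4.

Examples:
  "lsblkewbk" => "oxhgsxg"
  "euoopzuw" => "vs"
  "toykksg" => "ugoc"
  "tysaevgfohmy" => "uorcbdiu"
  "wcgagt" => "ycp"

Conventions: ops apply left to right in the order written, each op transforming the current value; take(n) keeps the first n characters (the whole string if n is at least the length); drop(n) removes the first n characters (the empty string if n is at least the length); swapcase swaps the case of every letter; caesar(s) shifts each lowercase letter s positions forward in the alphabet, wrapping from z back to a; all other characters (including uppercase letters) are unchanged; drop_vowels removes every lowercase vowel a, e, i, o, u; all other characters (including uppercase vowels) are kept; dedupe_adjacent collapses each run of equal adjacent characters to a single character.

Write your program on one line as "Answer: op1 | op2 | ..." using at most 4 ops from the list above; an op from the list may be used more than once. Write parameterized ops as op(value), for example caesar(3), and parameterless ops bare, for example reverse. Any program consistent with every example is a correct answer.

drop_vowels | dedupe_adjacent | drop(1) | caesar(22)

Check, running the answer program on each example:
  "lsblkewbk" -> "lsblkwbk" -> "lsblkwbk" -> "sblkwbk" -> "oxhgsxg"
  "euoopzuw" -> "pzw" -> "pzw" -> "zw" -> "vs"
  "toykksg" -> "tykksg" -> "tyksg" -> "yksg" -> "ugoc"
  "tysaevgfohmy" -> "tysvgfhmy" -> "tysvgfhmy" -> "ysvgfhmy" -> "uorcbdiu"
  "wcgagt" -> "wcggt" -> "wcgt" -> "cgt" -> "ycp"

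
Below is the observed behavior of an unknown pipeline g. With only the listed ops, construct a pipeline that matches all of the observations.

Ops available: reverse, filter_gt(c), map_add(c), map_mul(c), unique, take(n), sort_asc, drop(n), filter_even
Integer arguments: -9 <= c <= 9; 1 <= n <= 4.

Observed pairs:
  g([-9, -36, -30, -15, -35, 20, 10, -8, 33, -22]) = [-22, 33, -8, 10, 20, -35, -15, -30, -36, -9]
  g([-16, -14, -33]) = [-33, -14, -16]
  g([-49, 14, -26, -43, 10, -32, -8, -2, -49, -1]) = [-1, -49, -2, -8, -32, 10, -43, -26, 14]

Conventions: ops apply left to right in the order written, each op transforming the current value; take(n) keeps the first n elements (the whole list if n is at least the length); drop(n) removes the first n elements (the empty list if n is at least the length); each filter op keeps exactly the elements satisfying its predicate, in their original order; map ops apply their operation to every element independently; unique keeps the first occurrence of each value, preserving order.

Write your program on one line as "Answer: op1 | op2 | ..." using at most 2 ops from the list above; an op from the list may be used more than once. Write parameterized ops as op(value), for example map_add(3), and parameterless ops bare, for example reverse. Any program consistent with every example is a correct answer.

reverse | unique

Check, running the answer program on each example:
  [-9, -36, -30, -15, -35, 20, 10, -8, 33, -22] -> [-22, 33, -8, 10, 20, -35, -15, -30, -36, -9] -> [-22, 33, -8, 10, 20, -35, -15, -30, -36, -9]
  [-16, -14, -33] -> [-33, -14, -16] -> [-33, -14, -16]
  [-49, 14, -26, -43, 10, -32, -8, -2, -49, -1] -> [-1, -49, -2, -8, -32, 10, -43, -26, 14, -49] -> [-1, -49, -2, -8, -32, 10, -43, -26, 14]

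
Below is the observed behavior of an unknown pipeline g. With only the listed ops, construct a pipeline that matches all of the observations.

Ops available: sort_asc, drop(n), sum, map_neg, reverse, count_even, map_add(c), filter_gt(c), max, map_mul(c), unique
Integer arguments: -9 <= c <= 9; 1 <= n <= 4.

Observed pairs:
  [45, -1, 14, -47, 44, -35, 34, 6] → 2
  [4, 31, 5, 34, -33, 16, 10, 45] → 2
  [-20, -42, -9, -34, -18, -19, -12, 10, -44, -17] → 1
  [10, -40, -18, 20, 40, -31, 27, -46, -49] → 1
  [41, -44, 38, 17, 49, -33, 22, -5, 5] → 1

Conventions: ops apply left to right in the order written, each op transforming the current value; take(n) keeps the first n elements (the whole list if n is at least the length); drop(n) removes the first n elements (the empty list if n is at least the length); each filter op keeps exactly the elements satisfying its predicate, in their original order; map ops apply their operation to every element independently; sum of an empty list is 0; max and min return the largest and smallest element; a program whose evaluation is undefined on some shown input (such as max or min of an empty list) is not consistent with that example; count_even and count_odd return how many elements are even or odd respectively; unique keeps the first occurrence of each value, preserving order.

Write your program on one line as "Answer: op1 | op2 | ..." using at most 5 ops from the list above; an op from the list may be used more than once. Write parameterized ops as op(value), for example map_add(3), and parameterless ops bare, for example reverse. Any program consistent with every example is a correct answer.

drop(4) | filter_gt(-8) | filter_gt(8) | count_even

Check, running the answer program on each example:
  [45, -1, 14, -47, 44, -35, 34, 6] -> [44, -35, 34, 6] -> [44, 34, 6] -> [44, 34] -> 2
  [4, 31, 5, 34, -33, 16, 10, 45] -> [-33, 16, 10, 45] -> [16, 10, 45] -> [16, 10, 45] -> 2
  [-20, -42, -9, -34, -18, -19, -12, 10, -44, -17] -> [-18, -19, -12, 10, -44, -17] -> [10] -> [10] -> 1
  [10, -40, -18, 20, 40, -31, 27, -46, -49] -> [40, -31, 27, -46, -49] -> [40, 27] -> [40, 27] -> 1
  [41, -44, 38, 17, 49, -33, 22, -5, 5] -> [49, -33, 22, -5, 5] -> [49, 22, -5, 5] -> [49, 22] -> 1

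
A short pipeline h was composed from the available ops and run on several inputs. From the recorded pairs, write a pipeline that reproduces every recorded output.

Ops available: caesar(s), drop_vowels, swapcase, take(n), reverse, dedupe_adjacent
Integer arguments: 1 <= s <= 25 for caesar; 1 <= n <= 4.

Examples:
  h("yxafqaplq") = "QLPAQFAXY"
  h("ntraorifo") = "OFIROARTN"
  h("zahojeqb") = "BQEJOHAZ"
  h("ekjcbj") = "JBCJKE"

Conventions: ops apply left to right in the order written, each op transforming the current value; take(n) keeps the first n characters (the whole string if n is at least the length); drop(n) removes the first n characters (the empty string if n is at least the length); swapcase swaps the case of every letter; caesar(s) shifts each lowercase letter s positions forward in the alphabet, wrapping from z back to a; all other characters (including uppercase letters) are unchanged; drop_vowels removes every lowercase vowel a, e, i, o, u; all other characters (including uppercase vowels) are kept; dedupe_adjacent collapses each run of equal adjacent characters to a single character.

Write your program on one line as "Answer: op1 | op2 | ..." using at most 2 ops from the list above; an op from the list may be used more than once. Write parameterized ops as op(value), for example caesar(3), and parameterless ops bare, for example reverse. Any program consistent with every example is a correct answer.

reverse | swapcase

Check, running the answer program on each example:
  "yxafqaplq" -> "qlpaqfaxy" -> "QLPAQFAXY"
  "ntraorifo" -> "ofiroartn" -> "OFIROARTN"
  "zahojeqb" -> "bqejohaz" -> "BQEJOHAZ"
  "ekjcbj" -> "jbcjke" -> "JBCJKE"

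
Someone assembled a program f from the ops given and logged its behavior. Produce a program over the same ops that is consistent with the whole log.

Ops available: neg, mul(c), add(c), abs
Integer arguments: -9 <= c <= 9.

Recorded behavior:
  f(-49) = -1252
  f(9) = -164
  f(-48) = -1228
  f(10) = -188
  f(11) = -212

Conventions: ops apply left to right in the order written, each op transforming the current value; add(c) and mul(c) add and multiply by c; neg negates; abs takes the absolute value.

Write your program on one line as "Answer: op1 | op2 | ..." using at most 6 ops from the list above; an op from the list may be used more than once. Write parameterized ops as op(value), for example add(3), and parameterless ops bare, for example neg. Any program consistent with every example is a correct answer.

mul(3) | add(-8) | abs | mul(-8) | add(-9) | add(-3)

Check, running the answer program on each example:
  -49 -> -147 -> -155 -> 155 -> -1240 -> -1249 -> -1252
  9 -> 27 -> 19 -> 19 -> -152 -> -161 -> -164
  -48 -> -144 -> -152 -> 152 -> -1216 -> -1225 -> -1228
  10 -> 30 -> 22 -> 22 -> -176 -> -185 -> -188
  11 -> 33 -> 25 -> 25 -> -200 -> -209 -> -212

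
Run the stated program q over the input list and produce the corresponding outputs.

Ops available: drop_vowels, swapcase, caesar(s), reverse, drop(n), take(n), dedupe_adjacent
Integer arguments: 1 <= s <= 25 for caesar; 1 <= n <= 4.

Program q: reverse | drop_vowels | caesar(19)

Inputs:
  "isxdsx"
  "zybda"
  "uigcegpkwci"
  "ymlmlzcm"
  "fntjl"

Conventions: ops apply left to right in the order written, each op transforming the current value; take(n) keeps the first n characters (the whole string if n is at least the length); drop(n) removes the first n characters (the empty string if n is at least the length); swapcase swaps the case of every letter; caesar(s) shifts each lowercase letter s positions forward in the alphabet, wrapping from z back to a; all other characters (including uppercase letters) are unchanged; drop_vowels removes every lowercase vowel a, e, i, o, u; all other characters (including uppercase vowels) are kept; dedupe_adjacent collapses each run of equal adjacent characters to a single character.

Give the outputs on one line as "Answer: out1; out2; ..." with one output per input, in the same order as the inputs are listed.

"qlwql"; "wurs"; "vpdizvz"; "fvsefefr"; "ecmgy"

Execution, op by op:
  "isxdsx" -> "xsdxsi" -> "xsdxs" -> "qlwql"
  "zybda" -> "adbyz" -> "dbyz" -> "wurs"
  "uigcegpkwci" -> "icwkpgecgiu" -> "cwkpgcg" -> "vpdizvz"
  "ymlmlzcm" -> "mczlmlmy" -> "mczlmlmy" -> "fvsefefr"
  "fntjl" -> "ljtnf" -> "ljtnf" -> "ecmgy"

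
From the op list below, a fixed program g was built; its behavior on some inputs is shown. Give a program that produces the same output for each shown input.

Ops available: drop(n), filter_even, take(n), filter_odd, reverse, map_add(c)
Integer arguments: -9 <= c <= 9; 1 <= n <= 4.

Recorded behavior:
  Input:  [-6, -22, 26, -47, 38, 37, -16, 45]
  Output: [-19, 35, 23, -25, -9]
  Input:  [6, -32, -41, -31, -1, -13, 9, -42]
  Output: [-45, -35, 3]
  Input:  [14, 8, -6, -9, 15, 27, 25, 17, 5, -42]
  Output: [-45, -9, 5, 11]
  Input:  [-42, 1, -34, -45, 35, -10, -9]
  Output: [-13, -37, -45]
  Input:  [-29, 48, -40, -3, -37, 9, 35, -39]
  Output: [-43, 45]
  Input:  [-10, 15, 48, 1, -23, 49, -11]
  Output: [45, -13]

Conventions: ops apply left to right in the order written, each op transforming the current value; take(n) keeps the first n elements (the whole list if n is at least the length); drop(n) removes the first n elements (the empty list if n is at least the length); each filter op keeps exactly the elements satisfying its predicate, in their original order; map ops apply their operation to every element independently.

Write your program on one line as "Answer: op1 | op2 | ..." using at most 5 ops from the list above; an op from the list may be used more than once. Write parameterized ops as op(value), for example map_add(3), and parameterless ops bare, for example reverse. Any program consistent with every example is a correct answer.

reverse | filter_even | map_add(4) | map_add(-7)

Check, running the answer program on each example:
  [-6, -22, 26, -47, 38, 37, -16, 45] -> [45, -16, 37, 38, -47, 26, -22, -6] -> [-16, 38, 26, -22, -6] -> [-12, 42, 30, -18, -2] -> [-19, 35, 23, -25, -9]
  [6, -32, -41, -31, -1, -13, 9, -42] -> [-42, 9, -13, -1, -31, -41, -32, 6] -> [-42, -32, 6] -> [-38, -28, 10] -> [-45, -35, 3]
  [14, 8, -6, -9, 15, 27, 25, 17, 5, -42] -> [-42, 5, 17, 25, 27, 15, -9, -6, 8, 14] -> [-42, -6, 8, 14] -> [-38, -2, 12, 18] -> [-45, -9, 5, 11]
  [-42, 1, -34, -45, 35, -10, -9] -> [-9, -10, 35, -45, -34, 1, -42] -> [-10, -34, -42] -> [-6, -30, -38] -> [-13, -37, -45]
  [-29, 48, -40, -3, -37, 9, 35, -39] -> [-39, 35, 9, -37, -3, -40, 48, -29] -> [-40, 48] -> [-36, 52] -> [-43, 45]
  [-10, 15, 48, 1, -23, 49, -11] -> [-11, 49, -23, 1, 48, 15, -10] -> [48, -10] -> [52, -6] -> [45, -13]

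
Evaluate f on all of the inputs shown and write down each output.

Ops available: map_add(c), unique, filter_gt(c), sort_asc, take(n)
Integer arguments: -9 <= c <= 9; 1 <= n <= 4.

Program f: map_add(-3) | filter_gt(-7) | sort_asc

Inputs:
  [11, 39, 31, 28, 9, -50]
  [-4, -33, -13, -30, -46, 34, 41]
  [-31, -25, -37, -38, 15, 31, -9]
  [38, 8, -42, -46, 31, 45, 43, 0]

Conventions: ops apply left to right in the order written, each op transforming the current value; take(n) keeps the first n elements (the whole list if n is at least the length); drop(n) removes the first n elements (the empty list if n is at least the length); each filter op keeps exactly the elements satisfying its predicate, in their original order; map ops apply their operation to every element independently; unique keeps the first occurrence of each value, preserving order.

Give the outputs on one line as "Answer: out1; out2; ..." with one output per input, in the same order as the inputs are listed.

[6, 8, 25, 28, 36]; [31, 38]; [12, 28]; [-3, 5, 28, 35, 40, 42]

Execution, op by op:
  [11, 39, 31, 28, 9, -50] -> [8, 36, 28, 25, 6, -53] -> [8, 36, 28, 25, 6] -> [6, 8, 25, 28, 36]
  [-4, -33, -13, -30, -46, 34, 41] -> [-7, -36, -16, -33, -49, 31, 38] -> [31, 38] -> [31, 38]
  [-31, -25, -37, -38, 15, 31, -9] -> [-34, -28, -40, -41, 12, 28, -12] -> [12, 28] -> [12, 28]
  [38, 8, -42, -46, 31, 45, 43, 0] -> [35, 5, -45, -49, 28, 42, 40, -3] -> [35, 5, 28, 42, 40, -3] -> [-3, 5, 28, 35, 40, 42]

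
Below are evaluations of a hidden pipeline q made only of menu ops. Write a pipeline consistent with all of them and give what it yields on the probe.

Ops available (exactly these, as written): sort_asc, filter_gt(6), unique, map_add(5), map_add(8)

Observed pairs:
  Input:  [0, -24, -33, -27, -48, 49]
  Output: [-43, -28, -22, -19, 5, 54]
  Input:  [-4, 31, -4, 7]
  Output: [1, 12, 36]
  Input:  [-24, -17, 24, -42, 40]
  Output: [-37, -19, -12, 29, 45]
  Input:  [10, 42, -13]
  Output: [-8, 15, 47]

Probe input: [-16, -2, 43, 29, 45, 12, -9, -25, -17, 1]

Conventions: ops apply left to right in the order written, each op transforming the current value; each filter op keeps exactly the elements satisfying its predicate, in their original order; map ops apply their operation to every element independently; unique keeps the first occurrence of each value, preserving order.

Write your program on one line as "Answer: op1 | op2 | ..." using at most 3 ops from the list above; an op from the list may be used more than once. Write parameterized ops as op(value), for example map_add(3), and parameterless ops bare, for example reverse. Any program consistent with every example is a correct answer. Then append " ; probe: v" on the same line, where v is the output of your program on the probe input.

map_add(5) | unique | sort_asc ; probe: [-20, -12, -11, -4, 3, 6, 17, 34, 48, 50]

Check, running the answer program on each example:
  [0, -24, -33, -27, -48, 49] -> [5, -19, -28, -22, -43, 54] -> [5, -19, -28, -22, -43, 54] -> [-43, -28, -22, -19, 5, 54]
  [-4, 31, -4, 7] -> [1, 36, 1, 12] -> [1, 36, 12] -> [1, 12, 36]
  [-24, -17, 24, -42, 40] -> [-19, -12, 29, -37, 45] -> [-19, -12, 29, -37, 45] -> [-37, -19, -12, 29, 45]
  [10, 42, -13] -> [15, 47, -8] -> [15, 47, -8] -> [-8, 15, 47]
  probe: [-16, -2, 43, 29, 45, 12, -9, -25, -17, 1] -> [-11, 3, 48, 34, 50, 17, -4, -20, -12, 6] -> [-11, 3, 48, 34, 50, 17, -4, -20, -12, 6] -> [-20, -12, -11, -4, 3, 6, 17, 34, 48, 50]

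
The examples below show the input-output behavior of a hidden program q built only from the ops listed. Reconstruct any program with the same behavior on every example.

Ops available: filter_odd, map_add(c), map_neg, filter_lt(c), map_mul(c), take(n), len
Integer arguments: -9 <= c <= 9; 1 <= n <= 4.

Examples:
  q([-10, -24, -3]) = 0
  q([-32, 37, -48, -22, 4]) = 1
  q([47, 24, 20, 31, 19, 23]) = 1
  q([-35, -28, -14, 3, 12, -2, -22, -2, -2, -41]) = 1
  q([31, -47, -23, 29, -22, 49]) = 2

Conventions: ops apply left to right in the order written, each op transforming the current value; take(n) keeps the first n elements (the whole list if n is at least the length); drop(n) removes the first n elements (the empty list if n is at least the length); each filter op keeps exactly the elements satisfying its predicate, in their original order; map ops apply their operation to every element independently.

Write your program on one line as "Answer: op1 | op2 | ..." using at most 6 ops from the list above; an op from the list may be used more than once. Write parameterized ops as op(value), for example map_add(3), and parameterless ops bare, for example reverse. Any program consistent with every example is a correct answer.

take(2) | filter_odd | map_add(5) | map_mul(5) | len

Check, running the answer program on each example:
  [-10, -24, -3] -> [-10, -24] -> [] -> [] -> [] -> 0
  [-32, 37, -48, -22, 4] -> [-32, 37] -> [37] -> [42] -> [210] -> 1
  [47, 24, 20, 31, 19, 23] -> [47, 24] -> [47] -> [52] -> [260] -> 1
  [-35, -28, -14, 3, 12, -2, -22, -2, -2, -41] -> [-35, -28] -> [-35] -> [-30] -> [-150] -> 1
  [31, -47, -23, 29, -22, 49] -> [31, -47] -> [31, -47] -> [36, -42] -> [180, -210] -> 2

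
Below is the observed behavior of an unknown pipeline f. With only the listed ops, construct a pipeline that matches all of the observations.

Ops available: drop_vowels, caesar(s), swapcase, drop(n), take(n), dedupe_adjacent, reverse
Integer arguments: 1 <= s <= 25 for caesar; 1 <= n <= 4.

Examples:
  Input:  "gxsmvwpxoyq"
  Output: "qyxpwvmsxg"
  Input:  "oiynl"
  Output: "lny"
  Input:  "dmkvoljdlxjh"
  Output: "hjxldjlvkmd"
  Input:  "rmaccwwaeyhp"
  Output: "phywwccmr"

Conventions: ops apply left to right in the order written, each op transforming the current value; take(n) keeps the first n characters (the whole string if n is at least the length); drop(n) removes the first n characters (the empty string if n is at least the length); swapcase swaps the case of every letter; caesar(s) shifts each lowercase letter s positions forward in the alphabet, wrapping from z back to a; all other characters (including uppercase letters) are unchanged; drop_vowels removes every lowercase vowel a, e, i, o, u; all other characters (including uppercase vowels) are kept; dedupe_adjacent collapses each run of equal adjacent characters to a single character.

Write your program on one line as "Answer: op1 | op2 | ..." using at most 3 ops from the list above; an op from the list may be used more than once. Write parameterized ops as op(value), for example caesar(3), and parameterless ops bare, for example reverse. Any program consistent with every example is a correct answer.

reverse | drop_vowels

Check, running the answer program on each example:
  "gxsmvwpxoyq" -> "qyoxpwvmsxg" -> "qyxpwvmsxg"
  "oiynl" -> "lnyio" -> "lny"
  "dmkvoljdlxjh" -> "hjxldjlovkmd" -> "hjxldjlvkmd"
  "rmaccwwaeyhp" -> "phyeawwccamr" -> "phywwccmr"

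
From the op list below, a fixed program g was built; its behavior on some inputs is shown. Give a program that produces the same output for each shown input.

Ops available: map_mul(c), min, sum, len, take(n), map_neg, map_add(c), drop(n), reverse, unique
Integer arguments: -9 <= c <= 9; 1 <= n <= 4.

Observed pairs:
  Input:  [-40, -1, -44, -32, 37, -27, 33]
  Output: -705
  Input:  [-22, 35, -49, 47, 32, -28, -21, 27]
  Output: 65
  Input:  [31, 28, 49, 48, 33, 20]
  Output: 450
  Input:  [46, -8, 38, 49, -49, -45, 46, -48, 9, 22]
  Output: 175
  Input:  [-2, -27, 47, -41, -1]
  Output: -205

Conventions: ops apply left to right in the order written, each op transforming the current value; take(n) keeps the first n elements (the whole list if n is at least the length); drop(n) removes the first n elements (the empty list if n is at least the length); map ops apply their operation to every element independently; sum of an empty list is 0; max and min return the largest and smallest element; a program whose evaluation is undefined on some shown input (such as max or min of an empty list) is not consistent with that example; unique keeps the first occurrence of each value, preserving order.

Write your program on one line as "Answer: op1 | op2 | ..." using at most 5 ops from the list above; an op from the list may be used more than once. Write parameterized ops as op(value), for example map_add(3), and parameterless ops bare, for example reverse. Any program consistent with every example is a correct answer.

map_add(-6) | reverse | drop(3) | map_mul(5) | sum

Check, running the answer program on each example:
  [-40, -1, -44, -32, 37, -27, 33] -> [-46, -7, -50, -38, 31, -33, 27] -> [27, -33, 31, -38, -50, -7, -46] -> [-38, -50, -7, -46] -> [-190, -250, -35, -230] -> -705
  [-22, 35, -49, 47, 32, -28, -21, 27] -> [-28, 29, -55, 41, 26, -34, -27, 21] -> [21, -27, -34, 26, 41, -55, 29, -28] -> [26, 41, -55, 29, -28] -> [130, 205, -275, 145, -140] -> 65
  [31, 28, 49, 48, 33, 20] -> [25, 22, 43, 42, 27, 14] -> [14, 27, 42, 43, 22, 25] -> [43, 22, 25] -> [215, 110, 125] -> 450
  [46, -8, 38, 49, -49, -45, 46, -48, 9, 22] -> [40, -14, 32, 43, -55, -51, 40, -54, 3, 16] -> [16, 3, -54, 40, -51, -55, 43, 32, -14, 40] -> [40, -51, -55, 43, 32, -14, 40] -> [200, -255, -275, 215, 160, -70, 200] -> 175
  [-2, -27, 47, -41, -1] -> [-8, -33, 41, -47, -7] -> [-7, -47, 41, -33, -8] -> [-33, -8] -> [-165, -40] -> -205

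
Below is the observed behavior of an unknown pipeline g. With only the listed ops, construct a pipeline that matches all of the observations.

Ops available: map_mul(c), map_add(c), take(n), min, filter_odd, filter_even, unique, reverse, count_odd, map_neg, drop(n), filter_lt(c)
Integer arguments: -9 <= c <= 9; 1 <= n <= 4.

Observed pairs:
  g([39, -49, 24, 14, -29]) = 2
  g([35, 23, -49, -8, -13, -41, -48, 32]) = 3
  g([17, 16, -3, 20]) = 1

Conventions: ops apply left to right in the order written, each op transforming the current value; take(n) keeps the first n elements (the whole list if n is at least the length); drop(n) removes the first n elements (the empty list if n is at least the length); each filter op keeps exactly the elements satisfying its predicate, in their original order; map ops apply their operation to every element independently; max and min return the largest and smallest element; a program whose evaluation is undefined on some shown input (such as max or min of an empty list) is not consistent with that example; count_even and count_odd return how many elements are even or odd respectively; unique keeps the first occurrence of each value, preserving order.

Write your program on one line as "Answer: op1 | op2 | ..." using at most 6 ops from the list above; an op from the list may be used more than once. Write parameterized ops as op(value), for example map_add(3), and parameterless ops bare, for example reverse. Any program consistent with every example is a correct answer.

reverse | filter_lt(6) | map_mul(9) | filter_odd | count_odd

Check, running the answer program on each example:
  [39, -49, 24, 14, -29] -> [-29, 14, 24, -49, 39] -> [-29, -49] -> [-261, -441] -> [-261, -441] -> 2
  [35, 23, -49, -8, -13, -41, -48, 32] -> [32, -48, -41, -13, -8, -49, 23, 35] -> [-48, -41, -13, -8, -49] -> [-432, -369, -117, -72, -441] -> [-369, -117, -441] -> 3
  [17, 16, -3, 20] -> [20, -3, 16, 17] -> [-3] -> [-27] -> [-27] -> 1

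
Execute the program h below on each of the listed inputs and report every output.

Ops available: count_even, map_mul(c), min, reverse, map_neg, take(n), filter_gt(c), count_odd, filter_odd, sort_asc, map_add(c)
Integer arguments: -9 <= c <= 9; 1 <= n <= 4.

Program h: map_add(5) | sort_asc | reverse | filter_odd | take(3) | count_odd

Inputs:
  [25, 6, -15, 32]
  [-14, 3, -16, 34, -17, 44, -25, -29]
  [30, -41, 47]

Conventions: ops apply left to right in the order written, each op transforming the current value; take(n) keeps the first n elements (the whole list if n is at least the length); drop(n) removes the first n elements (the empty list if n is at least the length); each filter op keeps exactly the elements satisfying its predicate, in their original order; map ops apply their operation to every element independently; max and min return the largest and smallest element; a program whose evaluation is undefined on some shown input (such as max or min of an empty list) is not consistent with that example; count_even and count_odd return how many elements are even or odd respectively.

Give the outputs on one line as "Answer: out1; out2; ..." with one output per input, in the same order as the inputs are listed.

2; 3; 1

Execution, op by op:
  [25, 6, -15, 32] -> [30, 11, -10, 37] -> [-10, 11, 30, 37] -> [37, 30, 11, -10] -> [37, 11] -> [37, 11] -> 2
  [-14, 3, -16, 34, -17, 44, -25, -29] -> [-9, 8, -11, 39, -12, 49, -20, -24] -> [-24, -20, -12, -11, -9, 8, 39, 49] -> [49, 39, 8, -9, -11, -12, -20, -24] -> [49, 39, -9, -11] -> [49, 39, -9] -> 3
  [30, -41, 47] -> [35, -36, 52] -> [-36, 35, 52] -> [52, 35, -36] -> [35] -> [35] -> 1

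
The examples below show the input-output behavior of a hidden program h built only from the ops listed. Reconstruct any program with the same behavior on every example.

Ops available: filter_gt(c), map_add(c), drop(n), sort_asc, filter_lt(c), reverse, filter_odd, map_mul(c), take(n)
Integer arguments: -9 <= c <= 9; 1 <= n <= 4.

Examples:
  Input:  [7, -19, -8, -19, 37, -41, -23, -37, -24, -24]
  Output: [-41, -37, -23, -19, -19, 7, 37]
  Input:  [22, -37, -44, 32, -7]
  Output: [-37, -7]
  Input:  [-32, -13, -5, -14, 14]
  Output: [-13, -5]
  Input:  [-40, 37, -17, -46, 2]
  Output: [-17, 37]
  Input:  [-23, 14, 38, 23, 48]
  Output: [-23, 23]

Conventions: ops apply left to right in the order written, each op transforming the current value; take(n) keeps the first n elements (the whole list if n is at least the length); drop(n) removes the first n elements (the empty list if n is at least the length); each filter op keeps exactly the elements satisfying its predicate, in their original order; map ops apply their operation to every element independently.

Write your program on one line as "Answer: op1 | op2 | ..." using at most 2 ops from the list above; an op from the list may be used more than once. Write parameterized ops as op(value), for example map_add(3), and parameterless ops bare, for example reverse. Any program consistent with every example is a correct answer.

sort_asc | filter_odd

Check, running the answer program on each example:
  [7, -19, -8, -19, 37, -41, -23, -37, -24, -24] -> [-41, -37, -24, -24, -23, -19, -19, -8, 7, 37] -> [-41, -37, -23, -19, -19, 7, 37]
  [22, -37, -44, 32, -7] -> [-44, -37, -7, 22, 32] -> [-37, -7]
  [-32, -13, -5, -14, 14] -> [-32, -14, -13, -5, 14] -> [-13, -5]
  [-40, 37, -17, -46, 2] -> [-46, -40, -17, 2, 37] -> [-17, 37]
  [-23, 14, 38, 23, 48] -> [-23, 14, 23, 38, 48] -> [-23, 23]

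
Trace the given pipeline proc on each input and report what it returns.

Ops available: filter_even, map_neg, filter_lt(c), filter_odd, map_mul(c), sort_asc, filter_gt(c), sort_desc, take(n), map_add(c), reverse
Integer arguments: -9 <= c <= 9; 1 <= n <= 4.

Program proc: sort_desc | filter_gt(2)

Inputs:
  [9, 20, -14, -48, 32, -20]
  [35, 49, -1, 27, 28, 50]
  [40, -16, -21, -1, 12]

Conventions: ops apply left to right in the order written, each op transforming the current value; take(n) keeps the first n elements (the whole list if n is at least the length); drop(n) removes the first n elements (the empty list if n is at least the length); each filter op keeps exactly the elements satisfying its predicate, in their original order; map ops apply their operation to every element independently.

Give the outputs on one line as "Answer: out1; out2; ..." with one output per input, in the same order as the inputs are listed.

[32, 20, 9]; [50, 49, 35, 28, 27]; [40, 12]

Execution, op by op:
  [9, 20, -14, -48, 32, -20] -> [32, 20, 9, -14, -20, -48] -> [32, 20, 9]
  [35, 49, -1, 27, 28, 50] -> [50, 49, 35, 28, 27, -1] -> [50, 49, 35, 28, 27]
  [40, -16, -21, -1, 12] -> [40, 12, -1, -16, -21] -> [40, 12]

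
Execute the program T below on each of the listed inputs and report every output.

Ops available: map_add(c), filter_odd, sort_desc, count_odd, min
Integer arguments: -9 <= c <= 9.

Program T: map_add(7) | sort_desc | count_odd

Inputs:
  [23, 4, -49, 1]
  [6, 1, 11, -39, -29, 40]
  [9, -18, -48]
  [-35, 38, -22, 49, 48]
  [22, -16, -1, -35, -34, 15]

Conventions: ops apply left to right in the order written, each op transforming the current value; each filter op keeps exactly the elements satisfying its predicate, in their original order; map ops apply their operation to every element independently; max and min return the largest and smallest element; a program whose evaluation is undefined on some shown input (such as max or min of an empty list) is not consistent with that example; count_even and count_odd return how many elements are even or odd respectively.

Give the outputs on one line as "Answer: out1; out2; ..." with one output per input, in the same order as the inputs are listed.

1; 2; 2; 3; 3

Execution, op by op:
  [23, 4, -49, 1] -> [30, 11, -42, 8] -> [30, 11, 8, -42] -> 1
  [6, 1, 11, -39, -29, 40] -> [13, 8, 18, -32, -22, 47] -> [47, 18, 13, 8, -22, -32] -> 2
  [9, -18, -48] -> [16, -11, -41] -> [16, -11, -41] -> 2
  [-35, 38, -22, 49, 48] -> [-28, 45, -15, 56, 55] -> [56, 55, 45, -15, -28] -> 3
  [22, -16, -1, -35, -34, 15] -> [29, -9, 6, -28, -27, 22] -> [29, 22, 6, -9, -27, -28] -> 3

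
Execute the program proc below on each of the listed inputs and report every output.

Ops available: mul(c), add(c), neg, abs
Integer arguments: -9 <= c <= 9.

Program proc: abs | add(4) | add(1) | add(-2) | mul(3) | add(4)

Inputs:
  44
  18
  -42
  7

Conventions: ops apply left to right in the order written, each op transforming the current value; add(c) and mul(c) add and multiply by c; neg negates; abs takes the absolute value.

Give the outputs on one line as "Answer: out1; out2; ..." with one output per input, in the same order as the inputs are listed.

Execution, op by op:
  44 -> 44 -> 48 -> 49 -> 47 -> 141 -> 145
  18 -> 18 -> 22 -> 23 -> 21 -> 63 -> 67
  -42 -> 42 -> 46 -> 47 -> 45 -> 135 -> 139
  7 -> 7 -> 11 -> 12 -> 10 -> 30 -> 34

145; 67; 139; 34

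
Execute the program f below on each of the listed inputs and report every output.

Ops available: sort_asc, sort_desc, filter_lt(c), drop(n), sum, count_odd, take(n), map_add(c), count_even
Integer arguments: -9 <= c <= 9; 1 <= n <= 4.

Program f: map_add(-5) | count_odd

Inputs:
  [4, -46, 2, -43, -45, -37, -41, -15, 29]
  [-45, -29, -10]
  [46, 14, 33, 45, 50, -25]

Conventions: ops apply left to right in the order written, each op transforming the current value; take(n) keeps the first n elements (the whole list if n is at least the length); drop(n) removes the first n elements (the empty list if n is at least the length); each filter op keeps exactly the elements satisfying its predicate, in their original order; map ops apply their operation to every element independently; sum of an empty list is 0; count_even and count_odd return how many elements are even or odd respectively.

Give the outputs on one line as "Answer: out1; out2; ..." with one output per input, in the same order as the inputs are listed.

Execution, op by op:
  [4, -46, 2, -43, -45, -37, -41, -15, 29] -> [-1, -51, -3, -48, -50, -42, -46, -20, 24] -> 3
  [-45, -29, -10] -> [-50, -34, -15] -> 1
  [46, 14, 33, 45, 50, -25] -> [41, 9, 28, 40, 45, -30] -> 3

3; 1; 3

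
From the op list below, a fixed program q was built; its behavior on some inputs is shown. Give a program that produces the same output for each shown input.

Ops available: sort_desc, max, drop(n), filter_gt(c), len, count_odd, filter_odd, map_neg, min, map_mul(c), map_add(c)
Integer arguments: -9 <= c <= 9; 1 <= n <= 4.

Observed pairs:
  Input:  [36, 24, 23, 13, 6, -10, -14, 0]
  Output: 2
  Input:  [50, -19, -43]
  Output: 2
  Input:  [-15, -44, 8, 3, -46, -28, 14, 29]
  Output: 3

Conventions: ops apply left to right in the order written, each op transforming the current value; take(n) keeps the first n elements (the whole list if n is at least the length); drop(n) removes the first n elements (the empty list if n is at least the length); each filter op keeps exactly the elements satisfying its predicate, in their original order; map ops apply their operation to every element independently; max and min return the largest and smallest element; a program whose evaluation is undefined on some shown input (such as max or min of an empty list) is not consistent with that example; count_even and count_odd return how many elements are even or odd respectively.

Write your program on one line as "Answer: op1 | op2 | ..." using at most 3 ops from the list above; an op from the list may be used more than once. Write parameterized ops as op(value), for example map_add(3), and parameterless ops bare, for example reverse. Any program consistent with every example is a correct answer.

map_mul(3) | filter_odd | len

Check, running the answer program on each example:
  [36, 24, 23, 13, 6, -10, -14, 0] -> [108, 72, 69, 39, 18, -30, -42, 0] -> [69, 39] -> 2
  [50, -19, -43] -> [150, -57, -129] -> [-57, -129] -> 2
  [-15, -44, 8, 3, -46, -28, 14, 29] -> [-45, -132, 24, 9, -138, -84, 42, 87] -> [-45, 9, 87] -> 3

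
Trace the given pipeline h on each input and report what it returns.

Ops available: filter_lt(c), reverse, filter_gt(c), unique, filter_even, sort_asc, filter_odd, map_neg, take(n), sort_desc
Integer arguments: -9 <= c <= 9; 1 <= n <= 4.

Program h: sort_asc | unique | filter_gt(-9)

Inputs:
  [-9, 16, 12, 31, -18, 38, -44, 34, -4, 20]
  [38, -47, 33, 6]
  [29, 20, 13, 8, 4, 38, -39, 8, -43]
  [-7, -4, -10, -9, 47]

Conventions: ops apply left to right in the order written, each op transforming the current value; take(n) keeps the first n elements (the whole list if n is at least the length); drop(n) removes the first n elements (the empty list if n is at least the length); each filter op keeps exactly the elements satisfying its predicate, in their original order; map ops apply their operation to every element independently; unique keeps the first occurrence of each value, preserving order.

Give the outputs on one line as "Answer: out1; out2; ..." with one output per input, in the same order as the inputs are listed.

[-4, 12, 16, 20, 31, 34, 38]; [6, 33, 38]; [4, 8, 13, 20, 29, 38]; [-7, -4, 47]

Execution, op by op:
  [-9, 16, 12, 31, -18, 38, -44, 34, -4, 20] -> [-44, -18, -9, -4, 12, 16, 20, 31, 34, 38] -> [-44, -18, -9, -4, 12, 16, 20, 31, 34, 38] -> [-4, 12, 16, 20, 31, 34, 38]
  [38, -47, 33, 6] -> [-47, 6, 33, 38] -> [-47, 6, 33, 38] -> [6, 33, 38]
  [29, 20, 13, 8, 4, 38, -39, 8, -43] -> [-43, -39, 4, 8, 8, 13, 20, 29, 38] -> [-43, -39, 4, 8, 13, 20, 29, 38] -> [4, 8, 13, 20, 29, 38]
  [-7, -4, -10, -9, 47] -> [-10, -9, -7, -4, 47] -> [-10, -9, -7, -4, 47] -> [-7, -4, 47]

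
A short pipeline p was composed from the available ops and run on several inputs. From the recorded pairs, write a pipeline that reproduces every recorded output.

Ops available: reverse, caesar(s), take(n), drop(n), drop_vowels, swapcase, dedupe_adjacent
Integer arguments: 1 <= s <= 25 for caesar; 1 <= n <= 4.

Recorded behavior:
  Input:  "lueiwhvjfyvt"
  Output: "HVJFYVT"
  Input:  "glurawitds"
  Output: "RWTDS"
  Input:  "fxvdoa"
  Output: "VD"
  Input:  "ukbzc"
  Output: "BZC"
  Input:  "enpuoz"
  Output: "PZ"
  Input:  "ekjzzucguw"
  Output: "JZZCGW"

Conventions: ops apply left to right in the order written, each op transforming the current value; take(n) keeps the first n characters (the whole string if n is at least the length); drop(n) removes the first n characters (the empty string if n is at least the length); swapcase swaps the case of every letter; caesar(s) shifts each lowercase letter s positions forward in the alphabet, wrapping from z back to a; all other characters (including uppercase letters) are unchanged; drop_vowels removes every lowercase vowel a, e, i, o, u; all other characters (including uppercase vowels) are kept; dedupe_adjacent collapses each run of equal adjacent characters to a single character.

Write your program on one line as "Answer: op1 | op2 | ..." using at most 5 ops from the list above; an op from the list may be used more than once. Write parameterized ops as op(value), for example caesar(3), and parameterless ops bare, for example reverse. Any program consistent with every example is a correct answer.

drop(1) | drop_vowels | drop(1) | swapcase

Check, running the answer program on each example:
  "lueiwhvjfyvt" -> "ueiwhvjfyvt" -> "whvjfyvt" -> "hvjfyvt" -> "HVJFYVT"
  "glurawitds" -> "lurawitds" -> "lrwtds" -> "rwtds" -> "RWTDS"
  "fxvdoa" -> "xvdoa" -> "xvd" -> "vd" -> "VD"
  "ukbzc" -> "kbzc" -> "kbzc" -> "bzc" -> "BZC"
  "enpuoz" -> "npuoz" -> "npz" -> "pz" -> "PZ"
  "ekjzzucguw" -> "kjzzucguw" -> "kjzzcgw" -> "jzzcgw" -> "JZZCGW"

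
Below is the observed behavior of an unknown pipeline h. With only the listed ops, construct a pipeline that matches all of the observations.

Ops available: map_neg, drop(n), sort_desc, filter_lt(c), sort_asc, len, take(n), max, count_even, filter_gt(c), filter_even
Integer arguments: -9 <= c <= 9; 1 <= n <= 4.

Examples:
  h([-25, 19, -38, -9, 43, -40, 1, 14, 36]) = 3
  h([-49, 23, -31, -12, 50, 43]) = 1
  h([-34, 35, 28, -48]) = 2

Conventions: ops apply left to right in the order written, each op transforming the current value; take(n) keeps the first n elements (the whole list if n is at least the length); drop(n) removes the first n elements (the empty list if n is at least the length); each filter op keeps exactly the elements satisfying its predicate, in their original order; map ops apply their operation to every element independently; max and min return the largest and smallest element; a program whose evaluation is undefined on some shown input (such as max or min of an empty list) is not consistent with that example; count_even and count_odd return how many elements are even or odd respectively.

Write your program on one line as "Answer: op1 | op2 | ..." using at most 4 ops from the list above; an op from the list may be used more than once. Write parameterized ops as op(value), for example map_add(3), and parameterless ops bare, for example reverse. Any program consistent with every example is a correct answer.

sort_asc | filter_even | drop(1) | count_even

Check, running the answer program on each example:
  [-25, 19, -38, -9, 43, -40, 1, 14, 36] -> [-40, -38, -25, -9, 1, 14, 19, 36, 43] -> [-40, -38, 14, 36] -> [-38, 14, 36] -> 3
  [-49, 23, -31, -12, 50, 43] -> [-49, -31, -12, 23, 43, 50] -> [-12, 50] -> [50] -> 1
  [-34, 35, 28, -48] -> [-48, -34, 28, 35] -> [-48, -34, 28] -> [-34, 28] -> 2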